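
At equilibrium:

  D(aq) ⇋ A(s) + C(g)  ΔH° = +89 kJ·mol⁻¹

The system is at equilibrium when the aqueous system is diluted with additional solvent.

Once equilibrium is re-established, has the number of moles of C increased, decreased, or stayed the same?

decreases

Dilution lowers every aqueous concentration by the same factor. Δn_aq = 0 − 1 = -1, so the system shifts toward the side with more dissolved moles — to the left.
The net shift is to the left. C is a product, so its amount decreases.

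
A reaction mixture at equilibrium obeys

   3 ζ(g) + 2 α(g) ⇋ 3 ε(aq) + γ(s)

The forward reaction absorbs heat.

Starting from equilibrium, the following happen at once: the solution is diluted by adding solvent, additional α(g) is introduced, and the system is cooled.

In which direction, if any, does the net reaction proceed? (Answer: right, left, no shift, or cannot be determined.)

Dilution lowers every aqueous concentration by the same factor. Δn_aq = 3 − 0 = +3, so the system shifts toward the side with more dissolved moles — to the right.
Adding α (g), a reactant, drives the reaction to the right.
The forward reaction is endothermic. Lowering T favours the exothermic direction — shift to the left.
The individual effects push in opposite directions; without quantitative information the net direction cannot be determined.

cannot be determined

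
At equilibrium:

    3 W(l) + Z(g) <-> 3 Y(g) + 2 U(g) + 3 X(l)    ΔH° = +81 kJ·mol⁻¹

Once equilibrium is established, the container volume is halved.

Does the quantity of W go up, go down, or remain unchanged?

Gas moles: reactants 1, products 5 (Δn_gas = +4). Compression shifts the system toward the side with fewer moles of gas — to the left.
The net shift is to the left. W is a reactant, so its amount increases.

increases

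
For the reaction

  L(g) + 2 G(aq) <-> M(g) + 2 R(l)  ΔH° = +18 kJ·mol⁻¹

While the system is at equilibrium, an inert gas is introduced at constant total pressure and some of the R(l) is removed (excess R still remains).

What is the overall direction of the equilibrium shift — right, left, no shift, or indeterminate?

Adding inert gas at constant total pressure expands the volume, scaling every reacting partial pressure by the same factor. Δn_gas = 1 − 1 = 0, so Q is unchanged — no shift.
R is a pure liquid; its activity is 1 regardless of amount, so Q is unaffected — no shift from this change.
None of the changes alters Q relative to K, so there is no net shift.

no shift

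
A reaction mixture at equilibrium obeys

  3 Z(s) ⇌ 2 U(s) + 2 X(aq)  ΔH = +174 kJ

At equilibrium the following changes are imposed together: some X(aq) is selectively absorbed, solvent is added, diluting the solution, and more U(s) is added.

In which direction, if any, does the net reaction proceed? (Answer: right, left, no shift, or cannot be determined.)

Removing X (aq), a product, drives the reaction to the right.
Dilution lowers every aqueous concentration by the same factor. Δn_aq = 2 − 0 = +2, so the system shifts toward the side with more dissolved moles — to the right.
U is a pure solid; its activity is 1 regardless of amount, so Q is unaffected — no shift from this change.
Only the nonzero effect(s) matter; the net shift is to the right.

right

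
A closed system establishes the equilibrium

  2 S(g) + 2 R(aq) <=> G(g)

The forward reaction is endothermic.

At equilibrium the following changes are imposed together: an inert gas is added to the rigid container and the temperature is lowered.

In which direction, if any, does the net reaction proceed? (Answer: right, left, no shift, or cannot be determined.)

At constant volume, adding an inert gas leaves every reacting species' partial pressure unchanged, so Q is unchanged — no shift from this change.
The forward reaction is endothermic. Lowering T favours the exothermic direction — shift to the left.
Only the nonzero effect(s) matter; the net shift is to the left.

left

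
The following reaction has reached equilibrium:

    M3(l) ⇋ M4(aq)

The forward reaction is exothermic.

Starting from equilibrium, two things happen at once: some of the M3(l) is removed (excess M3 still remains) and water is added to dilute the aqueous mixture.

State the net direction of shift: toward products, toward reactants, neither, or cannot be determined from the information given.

right

M3 is a pure liquid; its activity is 1 regardless of amount, so Q is unaffected — no shift from this change.
Dilution lowers every aqueous concentration by the same factor. Δn_aq = 1 − 0 = +1, so the system shifts toward the side with more dissolved moles — to the right.
Only the nonzero effect(s) matter; the net shift is to the right.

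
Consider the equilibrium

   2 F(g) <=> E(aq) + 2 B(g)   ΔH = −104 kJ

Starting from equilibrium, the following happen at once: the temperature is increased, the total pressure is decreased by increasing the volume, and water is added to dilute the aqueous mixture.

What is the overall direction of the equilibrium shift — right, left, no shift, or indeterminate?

The forward reaction is exothermic. Raising T favours the endothermic direction — shift to the left.
Gas moles: reactants 2, products 2. Δn_gas = 0, so a volume change leaves Q equal to K — no shift from this change.
Dilution lowers every aqueous concentration by the same factor. Δn_aq = 1 − 0 = +1, so the system shifts toward the side with more dissolved moles — to the right.
The individual effects push in opposite directions; without quantitative information the net direction cannot be determined.

cannot be determined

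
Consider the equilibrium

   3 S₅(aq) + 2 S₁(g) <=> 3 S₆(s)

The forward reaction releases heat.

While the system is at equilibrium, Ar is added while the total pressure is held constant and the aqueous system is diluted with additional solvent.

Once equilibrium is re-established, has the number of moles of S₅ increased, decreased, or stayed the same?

increases

Adding inert gas at constant total pressure expands the volume and lowers every reacting partial pressure. With Δn_gas = 0 − 2 = -2, Q moves away from K toward the side with fewer gas moles, so the system shifts toward the side with more gas moles — to the left.
Dilution lowers every aqueous concentration by the same factor. Δn_aq = 0 − 3 = -3, so the system shifts toward the side with more dissolved moles — to the left.
The net shift is to the left. S₅ is a reactant, so its amount increases.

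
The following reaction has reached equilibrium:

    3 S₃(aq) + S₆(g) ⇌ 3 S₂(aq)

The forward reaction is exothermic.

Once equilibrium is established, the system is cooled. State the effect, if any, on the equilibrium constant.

K depends on temperature via the van 't Hoff relation. The forward reaction is exothermic, so lowering T increases K.

increases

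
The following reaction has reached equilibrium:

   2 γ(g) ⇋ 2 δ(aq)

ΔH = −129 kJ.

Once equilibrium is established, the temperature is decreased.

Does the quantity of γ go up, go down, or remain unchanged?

decreases

The forward reaction is exothermic. Lowering T favours the exothermic direction — shift to the right.
The net shift is to the right. γ is a reactant, so its amount decreases.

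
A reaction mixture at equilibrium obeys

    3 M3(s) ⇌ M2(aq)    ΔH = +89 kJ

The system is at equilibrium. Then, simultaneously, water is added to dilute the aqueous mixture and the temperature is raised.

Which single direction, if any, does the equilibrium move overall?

right

Dilution lowers every aqueous concentration by the same factor. Δn_aq = 1 − 0 = +1, so the system shifts toward the side with more dissolved moles — to the right.
The forward reaction is endothermic. Raising T favours the endothermic direction — shift to the right.
All effects act in the same direction — net shift to the right.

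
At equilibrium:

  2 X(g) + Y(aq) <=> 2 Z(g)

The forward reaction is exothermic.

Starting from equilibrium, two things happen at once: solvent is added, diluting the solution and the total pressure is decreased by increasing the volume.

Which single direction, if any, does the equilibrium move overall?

Dilution lowers every aqueous concentration by the same factor. Δn_aq = 0 − 1 = -1, so the system shifts toward the side with more dissolved moles — to the left.
Gas moles: reactants 2, products 2. Δn_gas = 0, so a volume change leaves Q equal to K — no shift from this change.
Only the nonzero effect(s) matter; the net shift is to the left.

left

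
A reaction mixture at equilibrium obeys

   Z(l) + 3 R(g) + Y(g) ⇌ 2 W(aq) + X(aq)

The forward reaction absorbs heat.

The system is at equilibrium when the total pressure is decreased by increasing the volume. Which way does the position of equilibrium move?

Gas moles: reactants 4, products 0 (Δn_gas = -4). Expansion shifts the system toward the side with more moles of gas — to the left.

left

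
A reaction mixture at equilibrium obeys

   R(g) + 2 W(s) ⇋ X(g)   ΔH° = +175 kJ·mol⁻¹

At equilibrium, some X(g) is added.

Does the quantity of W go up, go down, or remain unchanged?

increases

Adding X (g), a product, drives the reaction to the left.
The net shift is to the left. W is a reactant, so its amount increases.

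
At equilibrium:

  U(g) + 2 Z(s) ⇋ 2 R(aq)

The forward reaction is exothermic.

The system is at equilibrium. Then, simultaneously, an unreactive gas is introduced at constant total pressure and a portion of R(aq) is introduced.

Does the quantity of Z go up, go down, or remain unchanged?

Adding inert gas at constant total pressure expands the volume and lowers every reacting partial pressure. With Δn_gas = 0 − 1 = -1, Q moves away from K toward the side with fewer gas moles, so the system shifts toward the side with more gas moles — to the left.
Adding R (aq), a product, drives the reaction to the left.
The net shift is to the left. Z is a reactant, so its amount increases.

increases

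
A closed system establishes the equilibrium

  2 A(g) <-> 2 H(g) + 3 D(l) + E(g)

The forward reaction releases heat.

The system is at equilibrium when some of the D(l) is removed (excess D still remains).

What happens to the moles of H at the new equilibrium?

D is a pure liquid; its activity is 1 regardless of amount, so Q is unaffected — no shift from this change.
No net shift occurs, so the amount of H is unchanged.

unchanged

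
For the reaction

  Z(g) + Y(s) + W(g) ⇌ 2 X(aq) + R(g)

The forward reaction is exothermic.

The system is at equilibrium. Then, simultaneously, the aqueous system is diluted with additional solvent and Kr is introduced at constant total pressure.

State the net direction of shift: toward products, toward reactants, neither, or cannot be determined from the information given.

Dilution lowers every aqueous concentration by the same factor. Δn_aq = 2 − 0 = +2, so the system shifts toward the side with more dissolved moles — to the right.
Adding inert gas at constant total pressure expands the volume and lowers every reacting partial pressure. With Δn_gas = 1 − 2 = -1, Q moves away from K toward the side with fewer gas moles, so the system shifts toward the side with more gas moles — to the left.
The individual effects push in opposite directions; without quantitative information the net direction cannot be determined.

cannot be determined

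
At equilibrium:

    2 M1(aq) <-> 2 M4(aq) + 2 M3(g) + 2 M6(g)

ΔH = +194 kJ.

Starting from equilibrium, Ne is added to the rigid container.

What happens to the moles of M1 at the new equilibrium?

unchanged

At constant volume, adding an inert gas leaves every reacting species' partial pressure unchanged, so Q is unchanged — no shift from this change.
No net shift occurs, so the amount of M1 is unchanged.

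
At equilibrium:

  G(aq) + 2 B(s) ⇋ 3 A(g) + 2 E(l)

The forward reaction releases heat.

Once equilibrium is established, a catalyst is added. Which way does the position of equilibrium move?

A catalyst speeds both forward and reverse rates equally; it changes neither Q nor K — no shift from this change.

no shift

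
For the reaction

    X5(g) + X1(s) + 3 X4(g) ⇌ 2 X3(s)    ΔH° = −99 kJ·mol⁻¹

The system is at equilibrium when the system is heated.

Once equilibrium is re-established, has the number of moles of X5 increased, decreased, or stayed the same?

increases

The forward reaction is exothermic. Raising T favours the endothermic direction — shift to the left.
The net shift is to the left. X5 is a reactant, so its amount increases.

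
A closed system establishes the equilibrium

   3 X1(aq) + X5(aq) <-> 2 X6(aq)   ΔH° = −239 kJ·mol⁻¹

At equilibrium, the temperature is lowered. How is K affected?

K depends on temperature via the van 't Hoff relation. The forward reaction is exothermic, so lowering T increases K.

increases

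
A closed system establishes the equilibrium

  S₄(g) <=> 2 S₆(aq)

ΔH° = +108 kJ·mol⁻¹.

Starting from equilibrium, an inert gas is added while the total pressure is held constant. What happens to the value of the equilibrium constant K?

The equilibrium constant depends only on temperature. This perturbation may move the position of equilibrium, but since T is unchanged, K itself is unchanged.

unchanged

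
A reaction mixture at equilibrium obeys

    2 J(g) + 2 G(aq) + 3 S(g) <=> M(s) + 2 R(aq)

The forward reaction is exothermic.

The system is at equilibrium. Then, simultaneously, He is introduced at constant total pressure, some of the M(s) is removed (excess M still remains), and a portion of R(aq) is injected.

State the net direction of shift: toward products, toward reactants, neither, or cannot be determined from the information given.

Adding inert gas at constant total pressure expands the volume and lowers every reacting partial pressure. With Δn_gas = 0 − 5 = -5, Q moves away from K toward the side with fewer gas moles, so the system shifts toward the side with more gas moles — to the left.
M is a pure solid; its activity is 1 regardless of amount, so Q is unaffected — no shift from this change.
Adding R (aq), a product, drives the reaction to the left.
Only the nonzero effect(s) matter; the net shift is to the left.

left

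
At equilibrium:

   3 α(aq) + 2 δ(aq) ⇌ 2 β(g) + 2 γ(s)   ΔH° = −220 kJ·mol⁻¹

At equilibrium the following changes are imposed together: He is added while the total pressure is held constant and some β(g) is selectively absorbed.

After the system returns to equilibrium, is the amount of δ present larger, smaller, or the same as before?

Adding inert gas at constant total pressure expands the volume and lowers every reacting partial pressure. With Δn_gas = 2 − 0 = +2, Q moves away from K toward the side with fewer gas moles, so the system shifts toward the side with more gas moles — to the right.
Removing β (g), a product, drives the reaction to the right.
The net shift is to the right. δ is a reactant, so its amount decreases.

decreases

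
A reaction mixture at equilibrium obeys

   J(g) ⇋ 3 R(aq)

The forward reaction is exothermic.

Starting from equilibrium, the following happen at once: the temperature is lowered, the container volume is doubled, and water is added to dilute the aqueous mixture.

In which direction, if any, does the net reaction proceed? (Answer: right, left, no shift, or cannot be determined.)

The forward reaction is exothermic. Lowering T favours the exothermic direction — shift to the right.
Gas moles: reactants 1, products 0 (Δn_gas = -1). Expansion shifts the system toward the side with more moles of gas — to the left.
Dilution lowers every aqueous concentration by the same factor. Δn_aq = 3 − 0 = +3, so the system shifts toward the side with more dissolved moles — to the right.
The individual effects push in opposite directions; without quantitative information the net direction cannot be determined.

cannot be determined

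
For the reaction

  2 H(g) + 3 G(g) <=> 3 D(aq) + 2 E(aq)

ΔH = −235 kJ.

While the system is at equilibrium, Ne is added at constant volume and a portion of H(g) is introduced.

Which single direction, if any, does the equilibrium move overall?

right

At constant volume, adding an inert gas leaves every reacting species' partial pressure unchanged, so Q is unchanged — no shift from this change.
Adding H (g), a reactant, drives the reaction to the right.
Only the nonzero effect(s) matter; the net shift is to the right.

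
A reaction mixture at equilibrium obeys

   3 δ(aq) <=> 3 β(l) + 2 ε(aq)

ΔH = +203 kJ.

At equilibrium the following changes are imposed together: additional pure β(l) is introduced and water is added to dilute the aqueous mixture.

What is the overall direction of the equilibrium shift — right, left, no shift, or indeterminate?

β is a pure liquid; its activity is 1 regardless of amount, so Q is unaffected — no shift from this change.
Dilution lowers every aqueous concentration by the same factor. Δn_aq = 2 − 3 = -1, so the system shifts toward the side with more dissolved moles — to the left.
Only the nonzero effect(s) matter; the net shift is to the left.

left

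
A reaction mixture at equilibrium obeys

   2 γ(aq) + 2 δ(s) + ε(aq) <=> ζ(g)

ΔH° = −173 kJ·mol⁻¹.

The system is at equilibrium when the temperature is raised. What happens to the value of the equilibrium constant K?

K depends on temperature via the van 't Hoff relation. The forward reaction is exothermic, so raising T decreases K.

decreases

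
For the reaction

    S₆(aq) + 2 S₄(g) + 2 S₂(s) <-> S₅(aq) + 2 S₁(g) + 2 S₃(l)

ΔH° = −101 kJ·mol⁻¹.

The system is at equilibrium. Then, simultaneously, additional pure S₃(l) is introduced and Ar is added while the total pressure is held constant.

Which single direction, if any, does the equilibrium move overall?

no shift

S₃ is a pure liquid; its activity is 1 regardless of amount, so Q is unaffected — no shift from this change.
Adding inert gas at constant total pressure expands the volume, scaling every reacting partial pressure by the same factor. Δn_gas = 2 − 2 = 0, so Q is unchanged — no shift.
None of the changes alters Q relative to K, so there is no net shift.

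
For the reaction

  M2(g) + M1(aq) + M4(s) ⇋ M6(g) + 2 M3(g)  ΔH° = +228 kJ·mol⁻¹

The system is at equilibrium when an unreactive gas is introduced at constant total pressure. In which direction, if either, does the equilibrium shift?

right

Adding inert gas at constant total pressure expands the volume and lowers every reacting partial pressure. With Δn_gas = 3 − 1 = +2, Q moves away from K toward the side with fewer gas moles, so the system shifts toward the side with more gas moles — to the right.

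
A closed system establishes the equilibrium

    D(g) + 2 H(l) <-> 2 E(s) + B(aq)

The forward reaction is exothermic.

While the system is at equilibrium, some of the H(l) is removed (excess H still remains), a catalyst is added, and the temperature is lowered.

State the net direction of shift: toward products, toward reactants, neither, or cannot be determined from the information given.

H is a pure liquid; its activity is 1 regardless of amount, so Q is unaffected — no shift from this change.
A catalyst speeds both forward and reverse rates equally; it changes neither Q nor K — no shift from this change.
The forward reaction is exothermic. Lowering T favours the exothermic direction — shift to the right.
Only the nonzero effect(s) matter; the net shift is to the right.

right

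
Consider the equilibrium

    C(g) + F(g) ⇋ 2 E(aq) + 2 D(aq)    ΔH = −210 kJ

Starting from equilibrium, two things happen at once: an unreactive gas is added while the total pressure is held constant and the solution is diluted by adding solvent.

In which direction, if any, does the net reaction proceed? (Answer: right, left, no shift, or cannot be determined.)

Adding inert gas at constant total pressure expands the volume and lowers every reacting partial pressure. With Δn_gas = 0 − 2 = -2, Q moves away from K toward the side with fewer gas moles, so the system shifts toward the side with more gas moles — to the left.
Dilution lowers every aqueous concentration by the same factor. Δn_aq = 4 − 0 = +4, so the system shifts toward the side with more dissolved moles — to the right.
The individual effects push in opposite directions; without quantitative information the net direction cannot be determined.

cannot be determined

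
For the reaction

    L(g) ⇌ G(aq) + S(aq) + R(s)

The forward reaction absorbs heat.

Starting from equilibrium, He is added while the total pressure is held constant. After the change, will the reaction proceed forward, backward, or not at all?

left

Adding inert gas at constant total pressure expands the volume and lowers every reacting partial pressure. With Δn_gas = 0 − 1 = -1, Q moves away from K toward the side with fewer gas moles, so the system shifts toward the side with more gas moles — to the left.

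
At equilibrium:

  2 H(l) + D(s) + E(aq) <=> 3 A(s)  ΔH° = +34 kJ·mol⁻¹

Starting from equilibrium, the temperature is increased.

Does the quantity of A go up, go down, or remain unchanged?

The forward reaction is endothermic. Raising T favours the endothermic direction — shift to the right.
The net shift is to the right. A is a product, so its amount increases.

increases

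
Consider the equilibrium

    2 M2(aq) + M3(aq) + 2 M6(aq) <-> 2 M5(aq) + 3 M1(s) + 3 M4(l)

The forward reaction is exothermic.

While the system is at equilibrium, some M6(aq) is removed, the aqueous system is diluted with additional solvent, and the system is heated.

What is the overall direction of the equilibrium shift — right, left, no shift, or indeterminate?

left

Removing M6 (aq), a reactant, drives the reaction to the left.
Dilution lowers every aqueous concentration by the same factor. Δn_aq = 2 − 5 = -3, so the system shifts toward the side with more dissolved moles — to the left.
The forward reaction is exothermic. Raising T favours the endothermic direction — shift to the left.
All effects act in the same direction — net shift to the left.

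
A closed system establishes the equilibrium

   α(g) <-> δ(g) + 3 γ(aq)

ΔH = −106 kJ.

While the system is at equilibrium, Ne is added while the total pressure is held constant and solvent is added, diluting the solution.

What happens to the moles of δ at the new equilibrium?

increases

Adding inert gas at constant total pressure expands the volume, scaling every reacting partial pressure by the same factor. Δn_gas = 1 − 1 = 0, so Q is unchanged — no shift.
Dilution lowers every aqueous concentration by the same factor. Δn_aq = 3 − 0 = +3, so the system shifts toward the side with more dissolved moles — to the right.
The net shift is to the right. δ is a product, so its amount increases.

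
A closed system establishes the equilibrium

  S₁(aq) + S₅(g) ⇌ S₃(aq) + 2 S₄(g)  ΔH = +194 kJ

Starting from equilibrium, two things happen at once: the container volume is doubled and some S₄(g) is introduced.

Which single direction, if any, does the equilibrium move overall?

cannot be determined

Gas moles: reactants 1, products 2 (Δn_gas = +1). Expansion shifts the system toward the side with more moles of gas — to the right.
Adding S₄ (g), a product, drives the reaction to the left.
The individual effects push in opposite directions; without quantitative information the net direction cannot be determined.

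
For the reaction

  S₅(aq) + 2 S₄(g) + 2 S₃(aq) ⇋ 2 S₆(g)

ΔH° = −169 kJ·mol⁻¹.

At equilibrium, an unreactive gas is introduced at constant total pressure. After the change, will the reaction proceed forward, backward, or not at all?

Adding inert gas at constant total pressure expands the volume, scaling every reacting partial pressure by the same factor. Δn_gas = 2 − 2 = 0, so Q is unchanged — no shift.

no shift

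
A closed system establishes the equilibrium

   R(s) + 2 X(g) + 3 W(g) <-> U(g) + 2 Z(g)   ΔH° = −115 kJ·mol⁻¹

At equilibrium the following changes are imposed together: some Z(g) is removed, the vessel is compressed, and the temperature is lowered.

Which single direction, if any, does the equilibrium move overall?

right

Removing Z (g), a product, drives the reaction to the right.
Gas moles: reactants 5, products 3 (Δn_gas = -2). Compression shifts the system toward the side with fewer moles of gas — to the right.
The forward reaction is exothermic. Lowering T favours the exothermic direction — shift to the right.
All effects act in the same direction — net shift to the right.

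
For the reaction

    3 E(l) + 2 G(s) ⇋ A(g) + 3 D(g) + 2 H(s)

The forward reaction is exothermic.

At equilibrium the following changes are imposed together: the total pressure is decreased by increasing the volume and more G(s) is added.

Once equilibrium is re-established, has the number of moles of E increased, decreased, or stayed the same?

Gas moles: reactants 0, products 4 (Δn_gas = +4). Expansion shifts the system toward the side with more moles of gas — to the right.
G is a pure solid; its activity is 1 regardless of amount, so Q is unaffected — no shift from this change.
The net shift is to the right. E is a reactant, so its amount decreases.

decreases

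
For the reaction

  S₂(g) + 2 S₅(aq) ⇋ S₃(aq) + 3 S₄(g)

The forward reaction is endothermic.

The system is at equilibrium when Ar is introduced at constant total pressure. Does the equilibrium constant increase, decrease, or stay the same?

unchanged

The equilibrium constant depends only on temperature. This perturbation may move the position of equilibrium, but since T is unchanged, K itself is unchanged.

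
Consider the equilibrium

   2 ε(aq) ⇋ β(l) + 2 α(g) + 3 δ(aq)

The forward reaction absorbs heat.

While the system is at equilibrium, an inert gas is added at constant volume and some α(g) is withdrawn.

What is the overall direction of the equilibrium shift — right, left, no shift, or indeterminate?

right

At constant volume, adding an inert gas leaves every reacting species' partial pressure unchanged, so Q is unchanged — no shift from this change.
Removing α (g), a product, drives the reaction to the right.
Only the nonzero effect(s) matter; the net shift is to the right.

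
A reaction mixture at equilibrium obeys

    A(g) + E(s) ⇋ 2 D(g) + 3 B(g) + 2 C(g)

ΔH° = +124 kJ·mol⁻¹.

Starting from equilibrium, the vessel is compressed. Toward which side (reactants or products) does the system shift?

Gas moles: reactants 1, products 7 (Δn_gas = +6). Compression shifts the system toward the side with fewer moles of gas — to the left.

left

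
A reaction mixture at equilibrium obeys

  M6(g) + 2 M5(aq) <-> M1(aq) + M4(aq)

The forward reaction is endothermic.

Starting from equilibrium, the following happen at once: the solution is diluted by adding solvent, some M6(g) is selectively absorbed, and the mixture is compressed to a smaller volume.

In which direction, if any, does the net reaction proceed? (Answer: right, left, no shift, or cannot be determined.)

cannot be determined

Dilution scales every aqueous concentration by the same factor. Δn_aq = 2 − 2 = 0, so Q is unchanged — no shift.
Removing M6 (g), a reactant, drives the reaction to the left.
Gas moles: reactants 1, products 0 (Δn_gas = -1). Compression shifts the system toward the side with fewer moles of gas — to the right.
The individual effects push in opposite directions; without quantitative information the net direction cannot be determined.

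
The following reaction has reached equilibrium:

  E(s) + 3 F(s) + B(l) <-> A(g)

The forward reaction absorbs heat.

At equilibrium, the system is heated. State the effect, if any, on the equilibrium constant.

increases

K depends on temperature via the van 't Hoff relation. The forward reaction is endothermic, so raising T increases K.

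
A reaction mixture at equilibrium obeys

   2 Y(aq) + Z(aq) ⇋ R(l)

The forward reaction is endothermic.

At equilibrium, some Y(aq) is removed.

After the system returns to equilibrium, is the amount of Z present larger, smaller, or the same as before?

increases

Removing Y (aq), a reactant, drives the reaction to the left.
The net shift is to the left. Z is a reactant, so its amount increases.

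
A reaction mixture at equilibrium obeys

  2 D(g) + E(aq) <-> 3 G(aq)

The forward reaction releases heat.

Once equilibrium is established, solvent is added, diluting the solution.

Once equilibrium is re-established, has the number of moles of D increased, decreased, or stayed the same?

Dilution lowers every aqueous concentration by the same factor. Δn_aq = 3 − 1 = +2, so the system shifts toward the side with more dissolved moles — to the right.
The net shift is to the right. D is a reactant, so its amount decreases.

decreases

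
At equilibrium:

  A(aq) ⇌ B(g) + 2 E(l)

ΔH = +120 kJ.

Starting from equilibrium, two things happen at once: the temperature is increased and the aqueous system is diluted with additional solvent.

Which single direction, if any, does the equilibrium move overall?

cannot be determined

The forward reaction is endothermic. Raising T favours the endothermic direction — shift to the right.
Dilution lowers every aqueous concentration by the same factor. Δn_aq = 0 − 1 = -1, so the system shifts toward the side with more dissolved moles — to the left.
The individual effects push in opposite directions; without quantitative information the net direction cannot be determined.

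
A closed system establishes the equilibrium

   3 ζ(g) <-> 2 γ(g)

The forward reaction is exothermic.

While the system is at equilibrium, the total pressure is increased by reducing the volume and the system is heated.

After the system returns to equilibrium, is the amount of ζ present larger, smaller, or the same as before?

cannot be determined

Gas moles: reactants 3, products 2 (Δn_gas = -1). Compression shifts the system toward the side with fewer moles of gas — to the right.
The forward reaction is exothermic. Raising T favours the endothermic direction — shift to the left.
The two effects oppose each other, so the net shift — and hence the change in ζ — cannot be determined from the given information.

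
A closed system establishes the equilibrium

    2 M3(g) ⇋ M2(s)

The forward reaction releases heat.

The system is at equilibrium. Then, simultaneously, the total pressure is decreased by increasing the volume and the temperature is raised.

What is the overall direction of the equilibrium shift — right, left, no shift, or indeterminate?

Gas moles: reactants 2, products 0 (Δn_gas = -2). Expansion shifts the system toward the side with more moles of gas — to the left.
The forward reaction is exothermic. Raising T favours the endothermic direction — shift to the left.
All effects act in the same direction — net shift to the left.

left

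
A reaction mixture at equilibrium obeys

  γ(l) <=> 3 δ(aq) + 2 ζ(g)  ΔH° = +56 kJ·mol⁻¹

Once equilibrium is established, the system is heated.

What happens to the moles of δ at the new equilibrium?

increases

The forward reaction is endothermic. Raising T favours the endothermic direction — shift to the right.
The net shift is to the right. δ is a product, so its amount increases.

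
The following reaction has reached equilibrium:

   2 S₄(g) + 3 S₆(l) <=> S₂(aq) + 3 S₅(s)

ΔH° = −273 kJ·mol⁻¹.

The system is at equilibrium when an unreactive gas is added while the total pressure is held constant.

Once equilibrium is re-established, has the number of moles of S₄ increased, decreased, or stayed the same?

Adding inert gas at constant total pressure expands the volume and lowers every reacting partial pressure. With Δn_gas = 0 − 2 = -2, Q moves away from K toward the side with fewer gas moles, so the system shifts toward the side with more gas moles — to the left.
The net shift is to the left. S₄ is a reactant, so its amount increases.

increases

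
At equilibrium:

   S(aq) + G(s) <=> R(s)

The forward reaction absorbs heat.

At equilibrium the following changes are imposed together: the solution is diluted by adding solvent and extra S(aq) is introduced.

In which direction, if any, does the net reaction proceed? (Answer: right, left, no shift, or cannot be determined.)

cannot be determined

Dilution lowers every aqueous concentration by the same factor. Δn_aq = 0 − 1 = -1, so the system shifts toward the side with more dissolved moles — to the left.
Adding S (aq), a reactant, drives the reaction to the right.
The individual effects push in opposite directions; without quantitative information the net direction cannot be determined.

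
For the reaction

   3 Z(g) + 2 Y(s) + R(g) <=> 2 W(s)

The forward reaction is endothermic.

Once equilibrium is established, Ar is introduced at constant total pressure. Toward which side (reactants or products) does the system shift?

left

Adding inert gas at constant total pressure expands the volume and lowers every reacting partial pressure. With Δn_gas = 0 − 4 = -4, Q moves away from K toward the side with fewer gas moles, so the system shifts toward the side with more gas moles — to the left.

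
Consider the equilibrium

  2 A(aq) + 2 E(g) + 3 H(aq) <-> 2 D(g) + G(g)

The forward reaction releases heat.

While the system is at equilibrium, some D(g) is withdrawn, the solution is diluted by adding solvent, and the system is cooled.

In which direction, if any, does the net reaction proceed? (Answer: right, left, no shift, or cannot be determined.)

Removing D (g), a product, drives the reaction to the right.
Dilution lowers every aqueous concentration by the same factor. Δn_aq = 0 − 5 = -5, so the system shifts toward the side with more dissolved moles — to the left.
The forward reaction is exothermic. Lowering T favours the exothermic direction — shift to the right.
The individual effects push in opposite directions; without quantitative information the net direction cannot be determined.

cannot be determined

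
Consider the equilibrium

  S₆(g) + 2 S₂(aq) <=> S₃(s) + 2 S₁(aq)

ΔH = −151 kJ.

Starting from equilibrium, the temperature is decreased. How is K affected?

K depends on temperature via the van 't Hoff relation. The forward reaction is exothermic, so lowering T increases K.

increases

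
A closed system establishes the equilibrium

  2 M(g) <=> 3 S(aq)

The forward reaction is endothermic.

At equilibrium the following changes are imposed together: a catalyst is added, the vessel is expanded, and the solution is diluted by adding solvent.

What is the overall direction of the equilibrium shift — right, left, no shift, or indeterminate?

A catalyst speeds both forward and reverse rates equally; it changes neither Q nor K — no shift from this change.
Gas moles: reactants 2, products 0 (Δn_gas = -2). Expansion shifts the system toward the side with more moles of gas — to the left.
Dilution lowers every aqueous concentration by the same factor. Δn_aq = 3 − 0 = +3, so the system shifts toward the side with more dissolved moles — to the right.
The individual effects push in opposite directions; without quantitative information the net direction cannot be determined.

cannot be determined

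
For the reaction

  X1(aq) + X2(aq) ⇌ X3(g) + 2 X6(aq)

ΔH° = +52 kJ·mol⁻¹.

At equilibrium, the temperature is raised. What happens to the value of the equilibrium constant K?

increases

K depends on temperature via the van 't Hoff relation. The forward reaction is endothermic, so raising T increases K.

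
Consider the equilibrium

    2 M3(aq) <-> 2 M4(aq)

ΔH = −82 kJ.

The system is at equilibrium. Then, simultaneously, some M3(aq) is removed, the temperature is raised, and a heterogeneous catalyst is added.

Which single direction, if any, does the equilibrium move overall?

Removing M3 (aq), a reactant, drives the reaction to the left.
The forward reaction is exothermic. Raising T favours the endothermic direction — shift to the left.
A catalyst speeds both forward and reverse rates equally; it changes neither Q nor K — no shift from this change.
Only the nonzero effect(s) matter; the net shift is to the left.

left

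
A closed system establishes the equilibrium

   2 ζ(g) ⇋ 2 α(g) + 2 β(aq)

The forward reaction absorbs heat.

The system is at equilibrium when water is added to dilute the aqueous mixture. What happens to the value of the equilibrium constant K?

The equilibrium constant depends only on temperature. This perturbation may move the position of equilibrium, but since T is unchanged, K itself is unchanged.

unchanged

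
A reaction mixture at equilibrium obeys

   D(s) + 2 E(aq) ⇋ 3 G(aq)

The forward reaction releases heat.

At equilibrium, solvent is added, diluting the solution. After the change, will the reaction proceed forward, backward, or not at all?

right

Dilution lowers every aqueous concentration by the same factor. Δn_aq = 3 − 2 = +1, so the system shifts toward the side with more dissolved moles — to the right.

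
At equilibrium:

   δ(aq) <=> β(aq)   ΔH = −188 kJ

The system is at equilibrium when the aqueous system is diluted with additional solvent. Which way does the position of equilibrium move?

Dilution scales every aqueous concentration by the same factor. Δn_aq = 1 − 1 = 0, so Q is unchanged — no shift.

no shift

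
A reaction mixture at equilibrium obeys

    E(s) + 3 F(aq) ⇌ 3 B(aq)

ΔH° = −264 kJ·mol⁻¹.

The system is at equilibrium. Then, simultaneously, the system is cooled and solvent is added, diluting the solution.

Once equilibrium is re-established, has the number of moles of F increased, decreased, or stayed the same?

The forward reaction is exothermic. Lowering T favours the exothermic direction — shift to the right.
Dilution scales every aqueous concentration by the same factor. Δn_aq = 3 − 3 = 0, so Q is unchanged — no shift.
The net shift is to the right. F is a reactant, so its amount decreases.

decreases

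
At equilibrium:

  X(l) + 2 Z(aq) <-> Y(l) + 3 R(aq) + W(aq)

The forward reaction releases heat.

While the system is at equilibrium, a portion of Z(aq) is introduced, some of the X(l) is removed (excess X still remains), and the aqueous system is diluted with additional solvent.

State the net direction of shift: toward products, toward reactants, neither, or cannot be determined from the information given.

right

Adding Z (aq), a reactant, drives the reaction to the right.
X is a pure liquid; its activity is 1 regardless of amount, so Q is unaffected — no shift from this change.
Dilution lowers every aqueous concentration by the same factor. Δn_aq = 4 − 2 = +2, so the system shifts toward the side with more dissolved moles — to the right.
Only the nonzero effect(s) matter; the net shift is to the right.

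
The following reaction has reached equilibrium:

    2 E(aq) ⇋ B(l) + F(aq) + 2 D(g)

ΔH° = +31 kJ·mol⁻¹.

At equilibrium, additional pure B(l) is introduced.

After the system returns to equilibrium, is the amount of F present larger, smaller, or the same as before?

unchanged

B is a pure liquid; its activity is 1 regardless of amount, so Q is unaffected — no shift from this change.
No net shift occurs, so the amount of F is unchanged.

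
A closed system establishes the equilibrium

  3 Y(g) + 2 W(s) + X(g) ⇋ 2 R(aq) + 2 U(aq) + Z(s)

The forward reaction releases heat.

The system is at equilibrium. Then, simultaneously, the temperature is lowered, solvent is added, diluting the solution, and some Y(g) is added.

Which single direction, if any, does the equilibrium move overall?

The forward reaction is exothermic. Lowering T favours the exothermic direction — shift to the right.
Dilution lowers every aqueous concentration by the same factor. Δn_aq = 4 − 0 = +4, so the system shifts toward the side with more dissolved moles — to the right.
Adding Y (g), a reactant, drives the reaction to the right.
All effects act in the same direction — net shift to the right.

right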